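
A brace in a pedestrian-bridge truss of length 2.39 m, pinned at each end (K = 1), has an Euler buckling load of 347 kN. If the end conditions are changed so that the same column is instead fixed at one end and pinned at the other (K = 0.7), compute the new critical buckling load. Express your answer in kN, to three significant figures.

P_cr ≈ 708 kN

P_cr ∝ 1/K², so P_cr,new = P_cr,old × (K_old/K_new)² = 347 × (1/0.7)²
= 347 × 2.041 = 708 kN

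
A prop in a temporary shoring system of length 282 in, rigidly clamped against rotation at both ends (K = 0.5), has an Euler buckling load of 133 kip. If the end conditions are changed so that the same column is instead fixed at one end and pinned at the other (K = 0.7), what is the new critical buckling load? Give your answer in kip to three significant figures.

P_cr ∝ 1/K², so P_cr,new = P_cr,old × (K_old/K_new)² = 133 × (0.5/0.7)²
= 133 × 0.5102 = 67.9 kip

P_cr ≈ 67.9 kip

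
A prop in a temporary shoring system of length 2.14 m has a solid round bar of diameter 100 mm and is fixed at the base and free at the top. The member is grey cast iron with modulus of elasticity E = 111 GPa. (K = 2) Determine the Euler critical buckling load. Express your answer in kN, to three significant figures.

I = πd⁴/64 = π×100⁴/64 = 4.909×10^6 mm⁴
I = 4.909×10^6 mm⁴ = 4.909×10^-6 m⁴
Effective length L_e = K·L = 2 × 2.14 = 4.280 m
P_cr = π²EI / L_e² = π² × 111×10⁹ × 4.909×10^-6 / 4.280² = 2.936×10^5 N

P_cr ≈ 294 kN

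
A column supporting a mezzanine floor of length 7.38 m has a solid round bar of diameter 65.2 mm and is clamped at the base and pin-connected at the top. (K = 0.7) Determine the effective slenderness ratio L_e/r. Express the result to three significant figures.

For a solid circle r = d/4 = 65.2/4 = 16.30 mm
L_e = K·L = 0.7 × 7.38 m = 5.166 m = 5166.0 mm
λ = L_e / r_min = 5166.0 / 16.30 = 317

λ ≈ 317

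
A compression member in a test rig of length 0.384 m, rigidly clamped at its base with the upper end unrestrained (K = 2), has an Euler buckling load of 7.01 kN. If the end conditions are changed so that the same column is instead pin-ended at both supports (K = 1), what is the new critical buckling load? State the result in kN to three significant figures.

P_cr ∝ 1/K², so P_cr,new = P_cr,old × (K_old/K_new)² = 7.01 × (2/1)²
= 7.01 × 4.000 = 28.0 kN

P_cr ≈ 28.0 kN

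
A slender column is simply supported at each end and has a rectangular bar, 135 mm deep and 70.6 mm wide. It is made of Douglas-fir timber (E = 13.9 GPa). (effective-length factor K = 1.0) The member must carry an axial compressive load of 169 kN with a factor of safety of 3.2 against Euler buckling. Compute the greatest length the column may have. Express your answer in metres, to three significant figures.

Buckling occurs about the weak axis: I_min = h·b³/12 with b = 70.6 mm (the shorter side).
I_min = 135×70.6³/12 = 3.959×10^6 mm⁴
I = 3.959×10^-6 m⁴
Required critical load P_cr = n·P = 3.2 × 169 = 540.8 kN = 5.408×10^5 N
From P_cr = π²EI/(K·L)²:  L = (1/K)·√(π²EI/P_cr) = (1/1)·√(π²×1.39×10^10×3.959×10^-6/5.408×10^5)
L = 1.00 m

L_max ≈ 1.00 m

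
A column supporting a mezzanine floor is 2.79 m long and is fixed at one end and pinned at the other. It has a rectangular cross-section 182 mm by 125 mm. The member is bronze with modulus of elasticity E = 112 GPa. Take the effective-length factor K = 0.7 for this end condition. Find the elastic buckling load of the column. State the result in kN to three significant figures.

Buckling occurs about the weak axis: I_min = h·b³/12 with b = 125 mm (the shorter side).
I_min = 182×125³/12 = 2.962×10^7 mm⁴
I = 2.962×10^7 mm⁴ = 2.962×10^-5 m⁴
Effective length L_e = K·L = 0.7 × 2.79 = 1.953 m
P_cr = π²EI / L_e² = π² × 112×10⁹ × 2.962×10^-5 / 1.953² = 8.585×10^6 N

P_cr ≈ 8580 kN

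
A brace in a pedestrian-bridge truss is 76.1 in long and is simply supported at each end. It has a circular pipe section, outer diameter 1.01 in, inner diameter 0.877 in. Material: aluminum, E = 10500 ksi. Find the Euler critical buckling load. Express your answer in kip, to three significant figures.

d_o = 1.01 in, d_i = 0.877 in
I = π(d_o⁴ − d_i⁴)/64 = π(1.01⁴ − 0.8770⁴)/64 = 2.204×10^-2 in⁴
Effective length L_e = K·L = 1 × 76.1 = 76.10 in
P_cr = π²EI / L_e² = π² × 10500×10³ × 2.204×10^-2 / 76.10² = 394.4 lb

P_cr ≈ 0.394 kip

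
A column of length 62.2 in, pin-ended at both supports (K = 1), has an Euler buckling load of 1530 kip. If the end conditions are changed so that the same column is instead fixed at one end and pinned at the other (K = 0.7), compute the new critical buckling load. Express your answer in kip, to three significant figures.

P_cr ∝ 1/K², so P_cr,new = P_cr,old × (K_old/K_new)² = 1530 × (1/0.7)²
= 1530 × 2.041 = 3120 kip

P_cr ≈ 3120 kip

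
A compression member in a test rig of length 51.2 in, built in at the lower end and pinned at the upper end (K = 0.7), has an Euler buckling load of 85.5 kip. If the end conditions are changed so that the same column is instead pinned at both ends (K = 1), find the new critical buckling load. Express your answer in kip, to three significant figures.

P_cr ≈ 41.9 kip

P_cr ∝ 1/K², so P_cr,new = P_cr,old × (K_old/K_new)² = 85.5 × (0.7/1)²
= 85.5 × 0.4900 = 41.9 kip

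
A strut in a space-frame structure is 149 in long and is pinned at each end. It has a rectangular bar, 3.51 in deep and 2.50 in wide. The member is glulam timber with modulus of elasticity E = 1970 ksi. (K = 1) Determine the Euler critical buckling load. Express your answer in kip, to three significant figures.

P_cr ≈ 4.00 kip

Buckling occurs about the weak axis: I_min = h·b³/12 with b = 2.50 in (the shorter side).
I_min = 3.51×2.50³/12 = 4.570 in⁴
Effective length L_e = K·L = 1 × 149 = 149.0 in
P_cr = π²EI / L_e² = π² × 1970×10³ × 4.570 / 149.0² = 4.003×10^3 lb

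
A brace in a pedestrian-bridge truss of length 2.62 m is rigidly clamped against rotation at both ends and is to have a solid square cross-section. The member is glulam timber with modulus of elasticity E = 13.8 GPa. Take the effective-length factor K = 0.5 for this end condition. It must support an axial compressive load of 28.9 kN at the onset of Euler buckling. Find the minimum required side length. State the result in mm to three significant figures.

L_e = K·L = 0.5 × 2.62 = 1.310 m
Required I = P_cr·L_e²/(π²E) = 2.890×10^4 × 1.310² / (π² × 1.38×10^10) = 3.641×10^-7 m⁴
I_req = 3.641×10^5 mm⁴
Solid square: I = a⁴/12  ⇒  a = (12I)^(1/4) = (12×3.641×10^5)^(1/4) = 45.7 mm

a ≈ 45.7 mm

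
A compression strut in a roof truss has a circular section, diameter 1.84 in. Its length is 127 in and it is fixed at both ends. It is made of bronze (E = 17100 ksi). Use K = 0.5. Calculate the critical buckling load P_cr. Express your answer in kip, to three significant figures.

I = πd⁴/64 = π×1.84⁴/64 = 0.5627 in⁴
Effective length L_e = K·L = 0.5 × 127 = 63.50 in
P_cr = π²EI / L_e² = π² × 17100×10³ × 0.5627 / 63.50² = 2.355×10^4 lb

P_cr ≈ 23.5 kip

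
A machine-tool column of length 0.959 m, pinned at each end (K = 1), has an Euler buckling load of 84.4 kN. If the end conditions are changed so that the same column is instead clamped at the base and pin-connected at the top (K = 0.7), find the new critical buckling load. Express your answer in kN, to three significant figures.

P_cr ∝ 1/K², so P_cr,new = P_cr,old × (K_old/K_new)² = 84.4 × (1/0.7)²
= 84.4 × 2.041 = 172 kN

P_cr ≈ 172 kN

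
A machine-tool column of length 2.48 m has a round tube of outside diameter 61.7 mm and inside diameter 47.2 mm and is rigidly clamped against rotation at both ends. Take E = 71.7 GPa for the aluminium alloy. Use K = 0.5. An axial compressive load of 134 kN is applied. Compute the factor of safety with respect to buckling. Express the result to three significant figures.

n ≈ 1.61

d_o = 61.7 mm, d_i = 47.2 mm
I = π(d_o⁴ − d_i⁴)/64 = π(61.7⁴ − 47.20⁴)/64 = 4.678×10^5 mm⁴
I = 4.678×10^5 mm⁴ = 4.678×10^-7 m⁴
Effective length L_e = K·L = 0.5 × 2.48 = 1.240 m
P_cr = π²EI / L_e² = π² × 71.7×10⁹ × 4.678×10^-7 / 1.240² = 2.153×10^5 N
Factor of safety n = P_cr / P = 215.28 / 134 = 1.61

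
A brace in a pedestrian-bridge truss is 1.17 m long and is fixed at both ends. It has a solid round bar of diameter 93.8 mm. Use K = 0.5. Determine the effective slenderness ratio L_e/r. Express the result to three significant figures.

λ ≈ 24.9

For a solid circle r = d/4 = 93.8/4 = 23.45 mm
L_e = K·L = 0.5 × 1.17 m = 0.5850 m = 585.00 mm
λ = L_e / r_min = 585.00 / 23.45 = 24.9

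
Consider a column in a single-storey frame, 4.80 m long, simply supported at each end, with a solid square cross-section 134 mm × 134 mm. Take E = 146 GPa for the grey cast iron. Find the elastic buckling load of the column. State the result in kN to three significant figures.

P_cr ≈ 1680 kN

I = a⁴/12 = 134⁴/12 = 2.687×10^7 mm⁴
I = 2.687×10^7 mm⁴ = 2.687×10^-5 m⁴
Effective length L_e = K·L = 1 × 4.80 = 4.800 m
P_cr = π²EI / L_e² = π² × 146×10⁹ × 2.687×10^-5 / 4.800² = 1.680×10^6 N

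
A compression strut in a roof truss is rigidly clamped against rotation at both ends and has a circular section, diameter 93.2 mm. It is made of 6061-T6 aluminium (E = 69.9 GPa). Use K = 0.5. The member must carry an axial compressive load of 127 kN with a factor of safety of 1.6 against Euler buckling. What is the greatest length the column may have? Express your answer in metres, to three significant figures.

L_max ≈ 7.09 m

I = πd⁴/64 = π×93.2⁴/64 = 3.704×10^6 mm⁴
I = 3.704×10^-6 m⁴
Required critical load P_cr = n·P = 1.6 × 127 = 203.2 kN = 2.032×10^5 N
From P_cr = π²EI/(K·L)²:  L = (1/K)·√(π²EI/P_cr) = (1/0.5)·√(π²×6.99×10^10×3.704×10^-6/2.032×10^5)
L = 7.09 m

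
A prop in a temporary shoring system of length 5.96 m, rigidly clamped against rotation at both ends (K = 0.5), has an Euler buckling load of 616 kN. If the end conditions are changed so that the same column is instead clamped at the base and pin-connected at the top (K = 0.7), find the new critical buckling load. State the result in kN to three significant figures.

P_cr ∝ 1/K², so P_cr,new = P_cr,old × (K_old/K_new)² = 616 × (0.5/0.7)²
= 616 × 0.5102 = 314 kN

P_cr ≈ 314 kN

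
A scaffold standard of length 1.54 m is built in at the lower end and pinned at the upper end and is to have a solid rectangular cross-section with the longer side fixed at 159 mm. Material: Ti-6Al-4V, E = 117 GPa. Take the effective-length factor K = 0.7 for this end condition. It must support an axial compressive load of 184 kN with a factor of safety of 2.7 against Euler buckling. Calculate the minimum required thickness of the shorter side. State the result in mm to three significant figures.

Required P_cr = n·P = 2.7 × 184 = 496.8 kN
L_e = K·L = 0.7 × 1.54 = 1.078 m
Required I = P_cr·L_e²/(π²E) = 4.968×10^5 × 1.078² / (π² × 1.17×10^11) = 5.000×10^-7 m⁴
I_req = 5.000×10^5 mm⁴
Rectangle, weak axis: I_min = h·b³/12 with h = 159 mm fixed  ⇒  b = (12I/h)^(1/3) = 33.5 mm

b ≈ 33.5 mm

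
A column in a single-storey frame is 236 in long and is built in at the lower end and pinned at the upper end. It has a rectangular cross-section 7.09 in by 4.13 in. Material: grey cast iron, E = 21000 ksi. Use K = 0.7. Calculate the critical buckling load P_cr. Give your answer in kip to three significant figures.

Buckling occurs about the weak axis: I_min = h·b³/12 with b = 4.13 in (the shorter side).
I_min = 7.09×4.13³/12 = 41.62 in⁴
Effective length L_e = K·L = 0.7 × 236 = 165.2 in
P_cr = π²EI / L_e² = π² × 21000×10³ × 41.62 / 165.2² = 3.161×10^5 lb

P_cr ≈ 316 kip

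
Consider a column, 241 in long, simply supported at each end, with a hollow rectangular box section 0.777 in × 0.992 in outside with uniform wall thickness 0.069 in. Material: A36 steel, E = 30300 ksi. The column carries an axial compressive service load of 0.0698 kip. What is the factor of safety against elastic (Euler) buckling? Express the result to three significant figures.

Inner dimensions: h_i = 0.992 − 2×0.069 = 0.8540 in, b_i = 0.777 − 2×0.069 = 0.6390 in
Weak-axis I_min = (h_o·b_o³ − h_i·b_i³)/12 with b_o = 0.777, b_i = 0.6390 in (shorter outer/inner sides).
I_min = (0.992×0.777³ − 0.8540×0.6390³)/12 = 2.021×10^-2 in⁴
Effective length L_e = K·L = 1 × 241 = 241.0 in
P_cr = π²EI / L_e² = π² × 30300×10³ × 2.021×10^-2 / 241.0² = 104.1 lb
Factor of safety n = P_cr / P = 0.10406 / 0.0698 = 1.49

n ≈ 1.49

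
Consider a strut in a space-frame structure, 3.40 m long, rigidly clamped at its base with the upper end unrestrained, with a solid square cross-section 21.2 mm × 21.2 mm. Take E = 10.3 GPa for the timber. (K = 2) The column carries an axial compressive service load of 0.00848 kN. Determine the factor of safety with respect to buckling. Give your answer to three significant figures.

I = a⁴/12 = 21.2⁴/12 = 1.683×10^4 mm⁴
I = 1.683×10^4 mm⁴ = 1.683×10^-8 m⁴
Effective length L_e = K·L = 2 × 3.40 = 6.800 m
P_cr = π²EI / L_e² = π² × 10.3×10⁹ × 1.683×10^-8 / 6.800² = 37.01 N
Factor of safety n = P_cr / P = 0.037007 / 0.00848 = 4.36

n ≈ 4.36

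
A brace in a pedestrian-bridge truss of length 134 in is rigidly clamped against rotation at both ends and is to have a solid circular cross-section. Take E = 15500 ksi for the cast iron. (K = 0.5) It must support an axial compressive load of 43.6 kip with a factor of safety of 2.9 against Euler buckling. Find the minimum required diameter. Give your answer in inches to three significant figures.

d ≈ 2.95 in

Required P_cr = n·P = 2.9 × 43.6 = 126.4 kip
L_e = K·L = 0.5 × 134 = 67.00 in
Required I = P_cr·L_e²/(π²E) = 1.264×10^5 × 67.00² / (π² × 1.55×10^7) = 3.710 in⁴
Solid circle: I = πd⁴/64  ⇒  d = (64I/π)^(1/4) = (64×3.710/π)^(1/4) = 2.95 in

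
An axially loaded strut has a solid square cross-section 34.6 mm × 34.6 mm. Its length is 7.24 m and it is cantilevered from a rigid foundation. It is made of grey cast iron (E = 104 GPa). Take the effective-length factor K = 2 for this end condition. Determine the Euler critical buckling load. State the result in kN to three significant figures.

P_cr ≈ 0.585 kN

I = a⁴/12 = 34.6⁴/12 = 1.194×10^5 mm⁴
I = 1.194×10^5 mm⁴ = 1.194×10^-7 m⁴
Effective length L_e = K·L = 2 × 7.24 = 14.48 m
P_cr = π²EI / L_e² = π² × 104×10⁹ × 1.194×10^-7 / 14.48² = 584.7 N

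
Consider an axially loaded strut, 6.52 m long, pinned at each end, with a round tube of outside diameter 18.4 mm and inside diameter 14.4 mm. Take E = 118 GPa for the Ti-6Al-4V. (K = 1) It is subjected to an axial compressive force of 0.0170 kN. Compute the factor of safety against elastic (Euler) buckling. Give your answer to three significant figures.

d_o = 18.4 mm, d_i = 14.4 mm
I = π(d_o⁴ − d_i⁴)/64 = π(18.4⁴ − 14.40⁴)/64 = 3.516×10^3 mm⁴
I = 3.516×10^3 mm⁴ = 3.516×10^-9 m⁴
Effective length L_e = K·L = 1 × 6.52 = 6.520 m
P_cr = π²EI / L_e² = π² × 118×10⁹ × 3.516×10^-9 / 6.520² = 96.32 N
Factor of safety n = P_cr / P = 0.096321 / 0.0170 = 5.67

n ≈ 5.67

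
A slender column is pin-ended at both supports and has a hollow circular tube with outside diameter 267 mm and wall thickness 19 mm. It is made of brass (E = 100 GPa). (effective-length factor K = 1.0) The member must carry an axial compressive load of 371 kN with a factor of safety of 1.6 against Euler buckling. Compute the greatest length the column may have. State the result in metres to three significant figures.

Inner diameter d_i = 267 − 2×19 = 229.0 mm
I = π(d_o⁴ − d_i⁴)/64 = π(267⁴ − 229.0⁴)/64 = 1.145×10^8 mm⁴
I = 1.145×10^-4 m⁴
Required critical load P_cr = n·P = 1.6 × 371 = 593.6 kN = 5.936×10^5 N
From P_cr = π²EI/(K·L)²:  L = (1/K)·√(π²EI/P_cr) = (1/1)·√(π²×1.00×10^11×1.145×10^-4/5.936×10^5)
L = 13.8 m

L_max ≈ 13.8 m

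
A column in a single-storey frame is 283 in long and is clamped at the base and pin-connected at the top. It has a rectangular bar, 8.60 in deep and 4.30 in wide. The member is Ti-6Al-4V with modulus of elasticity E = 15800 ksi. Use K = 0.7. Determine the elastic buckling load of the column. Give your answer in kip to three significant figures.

P_cr ≈ 226 kip

Buckling occurs about the weak axis: I_min = h·b³/12 with b = 4.30 in (the shorter side).
I_min = 8.60×4.30³/12 = 56.98 in⁴
Effective length L_e = K·L = 0.7 × 283 = 198.1 in
P_cr = π²EI / L_e² = π² × 15800×10³ × 56.98 / 198.1² = 2.264×10^5 lb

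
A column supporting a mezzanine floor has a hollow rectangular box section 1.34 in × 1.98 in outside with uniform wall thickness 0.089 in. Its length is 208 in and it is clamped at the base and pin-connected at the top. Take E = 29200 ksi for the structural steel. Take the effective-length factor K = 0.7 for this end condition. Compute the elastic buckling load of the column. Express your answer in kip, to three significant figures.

Inner dimensions: h_i = 1.98 − 2×0.089 = 1.802 in, b_i = 1.34 − 2×0.089 = 1.162 in
Weak-axis I_min = (h_o·b_o³ − h_i·b_i³)/12 with b_o = 1.34, b_i = 1.162 in (shorter outer/inner sides).
I_min = (1.98×1.34³ − 1.802×1.162³)/12 = 0.1614 in⁴
Effective length L_e = K·L = 0.7 × 208 = 145.6 in
P_cr = π²EI / L_e² = π² × 29200×10³ × 0.1614 / 145.6² = 2.194×10^3 lb

P_cr ≈ 2.19 kip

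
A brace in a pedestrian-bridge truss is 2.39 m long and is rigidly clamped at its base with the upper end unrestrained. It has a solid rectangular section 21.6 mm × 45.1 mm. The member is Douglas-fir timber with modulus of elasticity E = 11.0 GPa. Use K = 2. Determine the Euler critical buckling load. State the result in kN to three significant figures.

Buckling occurs about the weak axis: I_min = h·b³/12 with b = 21.6 mm (the shorter side).
I_min = 45.1×21.6³/12 = 3.788×10^4 mm⁴
I = 3.788×10^4 mm⁴ = 3.788×10^-8 m⁴
Effective length L_e = K·L = 2 × 2.39 = 4.780 m
P_cr = π²EI / L_e² = π² × 11.0×10⁹ × 3.788×10^-8 / 4.780² = 180.0 N

P_cr ≈ 0.180 kN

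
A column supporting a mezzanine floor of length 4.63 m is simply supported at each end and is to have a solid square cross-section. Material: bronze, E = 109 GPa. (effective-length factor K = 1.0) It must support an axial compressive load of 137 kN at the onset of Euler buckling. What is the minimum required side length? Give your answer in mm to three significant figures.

L_e = K·L = 1 × 4.63 = 4.630 m
Required I = P_cr·L_e²/(π²E) = 1.370×10^5 × 4.630² / (π² × 1.09×10^11) = 2.730×10^-6 m⁴
I_req = 2.730×10^6 mm⁴
Solid square: I = a⁴/12  ⇒  a = (12I)^(1/4) = (12×2.730×10^6)^(1/4) = 75.7 mm

a ≈ 75.7 mm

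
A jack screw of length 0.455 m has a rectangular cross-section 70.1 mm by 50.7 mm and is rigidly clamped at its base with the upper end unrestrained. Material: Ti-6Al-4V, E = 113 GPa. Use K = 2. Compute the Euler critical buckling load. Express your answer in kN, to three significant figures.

Buckling occurs about the weak axis: I_min = h·b³/12 with b = 50.7 mm (the shorter side).
I_min = 70.1×50.7³/12 = 7.613×10^5 mm⁴
I = 7.613×10^5 mm⁴ = 7.613×10^-7 m⁴
Effective length L_e = K·L = 2 × 0.455 = 0.9100 m
P_cr = π²EI / L_e² = π² × 113×10⁹ × 7.613×10^-7 / 0.9100² = 1.025×10^6 N

P_cr ≈ 1030 kN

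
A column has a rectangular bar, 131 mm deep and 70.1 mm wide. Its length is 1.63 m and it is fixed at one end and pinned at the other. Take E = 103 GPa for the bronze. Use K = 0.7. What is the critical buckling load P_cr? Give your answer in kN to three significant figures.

P_cr ≈ 2940 kN

Buckling occurs about the weak axis: I_min = h·b³/12 with b = 70.1 mm (the shorter side).
I_min = 131×70.1³/12 = 3.760×10^6 mm⁴
I = 3.760×10^6 mm⁴ = 3.760×10^-6 m⁴
Effective length L_e = K·L = 0.7 × 1.63 = 1.141 m
P_cr = π²EI / L_e² = π² × 103×10⁹ × 3.760×10^-6 / 1.141² = 2.936×10^6 N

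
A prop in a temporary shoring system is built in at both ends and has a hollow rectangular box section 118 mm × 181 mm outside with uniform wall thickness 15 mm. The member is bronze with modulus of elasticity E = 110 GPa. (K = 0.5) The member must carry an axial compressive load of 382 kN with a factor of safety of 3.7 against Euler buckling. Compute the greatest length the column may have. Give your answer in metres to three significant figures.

L_max ≈ 7.06 m

Inner dimensions: h_i = 181 − 2×15 = 151.0 mm, b_i = 118 − 2×15 = 88.00 mm
Weak-axis I_min = (h_o·b_o³ − h_i·b_i³)/12 with b_o = 118, b_i = 88.00 mm (shorter outer/inner sides).
I_min = (181×118³ − 151.0×88.00³)/12 = 1.621×10^7 mm⁴
I = 1.621×10^-5 m⁴
Required critical load P_cr = n·P = 3.7 × 382 = 1413 kN = 1.413×10^6 N
From P_cr = π²EI/(K·L)²:  L = (1/K)·√(π²EI/P_cr) = (1/0.5)·√(π²×1.10×10^11×1.621×10^-5/1.413×10^6)
L = 7.06 m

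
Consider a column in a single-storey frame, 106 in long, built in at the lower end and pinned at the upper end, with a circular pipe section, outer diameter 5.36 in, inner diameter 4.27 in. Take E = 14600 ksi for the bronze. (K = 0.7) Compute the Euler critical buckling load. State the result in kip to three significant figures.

d_o = 5.36 in, d_i = 4.27 in
I = π(d_o⁴ − d_i⁴)/64 = π(5.36⁴ − 4.270⁴)/64 = 24.20 in⁴
Effective length L_e = K·L = 0.7 × 106 = 74.20 in
P_cr = π²EI / L_e² = π² × 14600×10³ × 24.20 / 74.20² = 6.333×10^5 lb

P_cr ≈ 633 kip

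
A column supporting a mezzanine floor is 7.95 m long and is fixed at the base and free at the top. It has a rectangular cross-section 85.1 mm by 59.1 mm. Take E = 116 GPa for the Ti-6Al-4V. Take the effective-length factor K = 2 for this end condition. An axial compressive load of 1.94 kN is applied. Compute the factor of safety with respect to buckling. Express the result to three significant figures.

Buckling occurs about the weak axis: I_min = h·b³/12 with b = 59.1 mm (the shorter side).
I_min = 85.1×59.1³/12 = 1.464×10^6 mm⁴
I = 1.464×10^6 mm⁴ = 1.464×10^-6 m⁴
Effective length L_e = K·L = 2 × 7.95 = 15.90 m
P_cr = π²EI / L_e² = π² × 116×10⁹ × 1.464×10^-6 / 15.90² = 6.629×10^3 N
Factor of safety n = P_cr / P = 6.6294 / 1.94 = 3.42

n ≈ 3.42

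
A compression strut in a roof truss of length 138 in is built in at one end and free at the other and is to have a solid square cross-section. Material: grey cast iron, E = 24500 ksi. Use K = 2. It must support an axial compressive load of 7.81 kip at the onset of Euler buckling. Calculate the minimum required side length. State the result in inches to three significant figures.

L_e = K·L = 2 × 138 = 276.0 in
Required I = P_cr·L_e²/(π²E) = 7.810×10^3 × 276.0² / (π² × 2.45×10^7) = 2.460 in⁴
Solid square: I = a⁴/12  ⇒  a = (12I)^(1/4) = (12×2.460)^(1/4) = 2.33 in

a ≈ 2.33 in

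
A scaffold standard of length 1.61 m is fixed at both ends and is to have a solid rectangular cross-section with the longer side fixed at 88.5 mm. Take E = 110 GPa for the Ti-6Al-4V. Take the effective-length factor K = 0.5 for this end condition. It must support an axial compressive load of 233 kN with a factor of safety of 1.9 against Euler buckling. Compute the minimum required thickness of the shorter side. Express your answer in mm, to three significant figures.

b ≈ 33.0 mm

Required P_cr = n·P = 1.9 × 233 = 442.7 kN
L_e = K·L = 0.5 × 1.61 = 0.8050 m
Required I = P_cr·L_e²/(π²E) = 4.427×10^5 × 0.8050² / (π² × 1.10×10^11) = 2.642×10^-7 m⁴
I_req = 2.642×10^5 mm⁴
Rectangle, weak axis: I_min = h·b³/12 with h = 88.5 mm fixed  ⇒  b = (12I/h)^(1/3) = 33.0 mm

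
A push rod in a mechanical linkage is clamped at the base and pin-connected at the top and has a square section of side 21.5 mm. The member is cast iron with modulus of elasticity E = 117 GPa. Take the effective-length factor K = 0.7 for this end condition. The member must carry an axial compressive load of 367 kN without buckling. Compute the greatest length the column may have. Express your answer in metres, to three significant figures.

I = a⁴/12 = 21.5⁴/12 = 1.781×10^4 mm⁴
I = 1.781×10^-8 m⁴
At the buckling limit P_cr = P = 3.670×10^5 N
From P_cr = π²EI/(K·L)²:  L = (1/K)·√(π²EI/P_cr) = (1/0.7)·√(π²×1.17×10^11×1.781×10^-8/3.670×10^5)
L = 0.338 m

L_max ≈ 0.338 m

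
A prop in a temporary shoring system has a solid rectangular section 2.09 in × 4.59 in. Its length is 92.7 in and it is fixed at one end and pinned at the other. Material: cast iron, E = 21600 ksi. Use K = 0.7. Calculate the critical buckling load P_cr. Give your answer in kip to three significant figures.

Buckling occurs about the weak axis: I_min = h·b³/12 with b = 2.09 in (the shorter side).
I_min = 4.59×2.09³/12 = 3.492 in⁴
Effective length L_e = K·L = 0.7 × 92.7 = 64.89 in
P_cr = π²EI / L_e² = π² × 21600×10³ × 3.492 / 64.89² = 1.768×10^5 lb

P_cr ≈ 177 kip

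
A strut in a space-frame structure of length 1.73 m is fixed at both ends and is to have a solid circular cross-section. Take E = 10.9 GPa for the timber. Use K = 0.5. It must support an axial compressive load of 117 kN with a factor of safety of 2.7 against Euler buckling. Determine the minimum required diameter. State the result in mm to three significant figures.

d ≈ 81.8 mm

Required P_cr = n·P = 2.7 × 117 = 315.9 kN
L_e = K·L = 0.5 × 1.73 = 0.8650 m
Required I = P_cr·L_e²/(π²E) = 3.159×10^5 × 0.8650² / (π² × 1.09×10^10) = 2.197×10^-6 m⁴
I_req = 2.197×10^6 mm⁴
Solid circle: I = πd⁴/64  ⇒  d = (64I/π)^(1/4) = (64×2.197×10^6/π)^(1/4) = 81.8 mm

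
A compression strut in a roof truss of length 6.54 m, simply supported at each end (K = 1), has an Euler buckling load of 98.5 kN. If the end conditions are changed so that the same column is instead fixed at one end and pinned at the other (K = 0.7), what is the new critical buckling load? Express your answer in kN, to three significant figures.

P_cr ≈ 201 kN

P_cr ∝ 1/K², so P_cr,new = P_cr,old × (K_old/K_new)² = 98.5 × (1/0.7)²
= 98.5 × 2.041 = 201 kN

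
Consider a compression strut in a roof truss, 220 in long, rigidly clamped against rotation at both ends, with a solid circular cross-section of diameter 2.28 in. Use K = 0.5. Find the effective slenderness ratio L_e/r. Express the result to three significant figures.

For a solid circle r = d/4 = 2.28/4 = 0.5700 in
L_e = K·L = 0.5 × 220 = 110.0 in
λ = L_e / r_min = 110.00 / 0.5700 = 193

λ ≈ 193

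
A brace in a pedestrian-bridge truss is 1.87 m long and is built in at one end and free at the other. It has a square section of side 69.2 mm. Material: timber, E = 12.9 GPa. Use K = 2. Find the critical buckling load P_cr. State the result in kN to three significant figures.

I = a⁴/12 = 69.2⁴/12 = 1.911×10^6 mm⁴
I = 1.911×10^6 mm⁴ = 1.911×10^-6 m⁴
Effective length L_e = K·L = 2 × 1.87 = 3.740 m
P_cr = π²EI / L_e² = π² × 12.9×10⁹ × 1.911×10^-6 / 3.740² = 1.739×10^4 N

P_cr ≈ 17.4 kN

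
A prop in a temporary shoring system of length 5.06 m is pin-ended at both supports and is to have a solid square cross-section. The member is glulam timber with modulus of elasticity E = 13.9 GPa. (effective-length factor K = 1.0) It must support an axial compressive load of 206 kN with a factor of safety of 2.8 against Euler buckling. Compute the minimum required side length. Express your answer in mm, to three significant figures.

Required P_cr = n·P = 2.8 × 206 = 576.8 kN
L_e = K·L = 1 × 5.06 = 5.060 m
Required I = P_cr·L_e²/(π²E) = 5.768×10^5 × 5.060² / (π² × 1.39×10^10) = 1.076×10^-4 m⁴
I_req = 1.076×10^8 mm⁴
Solid square: I = a⁴/12  ⇒  a = (12I)^(1/4) = (12×1.076×10^8)^(1/4) = 190 mm

a ≈ 190 mm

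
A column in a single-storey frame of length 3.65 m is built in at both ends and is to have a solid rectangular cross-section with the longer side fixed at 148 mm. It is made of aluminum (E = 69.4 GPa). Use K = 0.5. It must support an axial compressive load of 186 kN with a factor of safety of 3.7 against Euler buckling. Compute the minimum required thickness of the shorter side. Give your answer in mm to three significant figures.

Required P_cr = n·P = 3.7 × 186 = 688.2 kN
L_e = K·L = 0.5 × 3.65 = 1.825 m
Required I = P_cr·L_e²/(π²E) = 6.882×10^5 × 1.825² / (π² × 6.94×10^10) = 3.346×10^-6 m⁴
I_req = 3.346×10^6 mm⁴
Rectangle, weak axis: I_min = h·b³/12 with h = 148 mm fixed  ⇒  b = (12I/h)^(1/3) = 64.7 mm

b ≈ 64.7 mm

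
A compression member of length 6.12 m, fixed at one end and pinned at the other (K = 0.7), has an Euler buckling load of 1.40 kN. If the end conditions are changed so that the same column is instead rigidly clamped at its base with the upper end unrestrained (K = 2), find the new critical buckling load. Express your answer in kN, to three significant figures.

P_cr ∝ 1/K², so P_cr,new = P_cr,old × (K_old/K_new)² = 1.40 × (0.7/2)²
= 1.40 × 0.1225 = 0.171 kN

P_cr ≈ 0.171 kN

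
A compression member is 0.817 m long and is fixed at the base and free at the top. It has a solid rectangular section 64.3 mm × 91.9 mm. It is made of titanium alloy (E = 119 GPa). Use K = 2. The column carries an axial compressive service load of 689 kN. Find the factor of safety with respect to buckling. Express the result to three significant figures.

n ≈ 1.30

Buckling occurs about the weak axis: I_min = h·b³/12 with b = 64.3 mm (the shorter side).
I_min = 91.9×64.3³/12 = 2.036×10^6 mm⁴
I = 2.036×10^6 mm⁴ = 2.036×10^-6 m⁴
Effective length L_e = K·L = 2 × 0.817 = 1.634 m
P_cr = π²EI / L_e² = π² × 119×10⁹ × 2.036×10^-6 / 1.634² = 8.956×10^5 N
Factor of safety n = P_cr / P = 895.59 / 689 = 1.30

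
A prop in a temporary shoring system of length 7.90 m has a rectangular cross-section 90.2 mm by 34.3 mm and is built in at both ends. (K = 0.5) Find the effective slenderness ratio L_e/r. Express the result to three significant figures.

λ ≈ 399

For a rectangle r_min = b/√12 = 34.3/√12 = 9.902 mm
L_e = K·L = 0.5 × 7.90 m = 3.950 m = 3950.0 mm
λ = L_e / r_min = 3950.0 / 9.902 = 399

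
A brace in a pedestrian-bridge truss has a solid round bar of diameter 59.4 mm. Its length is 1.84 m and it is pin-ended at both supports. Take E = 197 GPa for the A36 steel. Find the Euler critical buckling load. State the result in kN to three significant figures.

P_cr ≈ 351 kN

I = πd⁴/64 = π×59.4⁴/64 = 6.111×10^5 mm⁴
I = 6.111×10^5 mm⁴ = 6.111×10^-7 m⁴
Effective length L_e = K·L = 1 × 1.84 = 1.840 m
P_cr = π²EI / L_e² = π² × 197×10⁹ × 6.111×10^-7 / 1.840² = 3.510×10^5 N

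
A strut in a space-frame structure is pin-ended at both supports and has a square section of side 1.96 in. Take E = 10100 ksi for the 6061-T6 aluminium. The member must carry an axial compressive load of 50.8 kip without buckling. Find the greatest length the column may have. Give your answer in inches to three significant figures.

L_max ≈ 49.1 in

I = a⁴/12 = 1.96⁴/12 = 1.230 in⁴
At the buckling limit P_cr = P = 5.080×10^4 lb
From P_cr = π²EI/(K·L)²:  L = (1/K)·√(π²EI/P_cr) = (1/1)·√(π²×1.01×10^7×1.230/5.080×10^4)
L = 49.1 in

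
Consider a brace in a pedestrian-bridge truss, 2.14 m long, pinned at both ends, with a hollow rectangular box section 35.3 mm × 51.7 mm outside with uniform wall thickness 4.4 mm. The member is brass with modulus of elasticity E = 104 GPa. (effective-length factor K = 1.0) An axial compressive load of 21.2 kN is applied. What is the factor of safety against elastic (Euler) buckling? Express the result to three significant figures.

Inner dimensions: h_i = 51.7 − 2×4.4 = 42.90 mm, b_i = 35.3 − 2×4.4 = 26.50 mm
Weak-axis I_min = (h_o·b_o³ − h_i·b_i³)/12 with b_o = 35.3, b_i = 26.50 mm (shorter outer/inner sides).
I_min = (51.7×35.3³ − 42.90×26.50³)/12 = 1.230×10^5 mm⁴
I = 1.230×10^5 mm⁴ = 1.230×10^-7 m⁴
Effective length L_e = K·L = 1 × 2.14 = 2.140 m
P_cr = π²EI / L_e² = π² × 104×10⁹ × 1.230×10^-7 / 2.140² = 2.756×10^4 N
Factor of safety n = P_cr / P = 27.564 / 21.2 = 1.30

n ≈ 1.30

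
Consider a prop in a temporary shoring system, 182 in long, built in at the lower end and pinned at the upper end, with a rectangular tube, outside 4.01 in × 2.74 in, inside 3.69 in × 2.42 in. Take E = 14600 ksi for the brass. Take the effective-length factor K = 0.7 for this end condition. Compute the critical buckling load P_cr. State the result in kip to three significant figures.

Weak-axis I_min = (h_o·b_o³ − h_i·b_i³)/12 with b_o = 2.74, b_i = 2.420 in (shorter outer/inner sides).
I_min = (4.01×2.74³ − 3.690×2.420³)/12 = 2.516 in⁴
Effective length L_e = K·L = 0.7 × 182 = 127.4 in
P_cr = π²EI / L_e² = π² × 14600×10³ × 2.516 / 127.4² = 2.234×10^4 lb

P_cr ≈ 22.3 kip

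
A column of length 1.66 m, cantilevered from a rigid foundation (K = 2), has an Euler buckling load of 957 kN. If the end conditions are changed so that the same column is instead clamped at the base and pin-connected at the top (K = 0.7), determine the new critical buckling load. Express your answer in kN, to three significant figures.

P_cr ≈ 7810 kN

P_cr ∝ 1/K², so P_cr,new = P_cr,old × (K_old/K_new)² = 957 × (2/0.7)²
= 957 × 8.163 = 7810 kN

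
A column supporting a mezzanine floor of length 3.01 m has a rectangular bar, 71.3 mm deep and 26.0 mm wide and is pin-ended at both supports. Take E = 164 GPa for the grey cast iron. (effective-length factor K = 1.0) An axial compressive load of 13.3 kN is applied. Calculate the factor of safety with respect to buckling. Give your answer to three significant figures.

n ≈ 1.40

Buckling occurs about the weak axis: I_min = h·b³/12 with b = 26.0 mm (the shorter side).
I_min = 71.3×26.0³/12 = 1.044×10^5 mm⁴
I = 1.044×10^5 mm⁴ = 1.044×10^-7 m⁴
Effective length L_e = K·L = 1 × 3.01 = 3.010 m
P_cr = π²EI / L_e² = π² × 164×10⁹ × 1.044×10^-7 / 3.010² = 1.866×10^4 N
Factor of safety n = P_cr / P = 18.657 / 13.3 = 1.40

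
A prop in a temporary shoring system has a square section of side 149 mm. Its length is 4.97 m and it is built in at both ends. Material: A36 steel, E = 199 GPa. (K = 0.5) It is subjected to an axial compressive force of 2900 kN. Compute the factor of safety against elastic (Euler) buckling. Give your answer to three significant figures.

I = a⁴/12 = 149⁴/12 = 4.107×10^7 mm⁴
I = 4.107×10^7 mm⁴ = 4.107×10^-5 m⁴
Effective length L_e = K·L = 0.5 × 4.97 = 2.485 m
P_cr = π²EI / L_e² = π² × 199×10⁹ × 4.107×10^-5 / 2.485² = 1.306×10^7 N
Factor of safety n = P_cr / P = 13064 / 2900 = 4.50

n ≈ 4.50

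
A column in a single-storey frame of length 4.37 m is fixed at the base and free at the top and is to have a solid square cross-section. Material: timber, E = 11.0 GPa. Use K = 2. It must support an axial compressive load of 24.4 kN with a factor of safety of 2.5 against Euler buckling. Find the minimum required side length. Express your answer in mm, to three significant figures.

Required P_cr = n·P = 2.5 × 24.4 = 61.00 kN
L_e = K·L = 2 × 4.37 = 8.740 m
Required I = P_cr·L_e²/(π²E) = 6.100×10^4 × 8.740² / (π² × 1.10×10^10) = 4.292×10^-5 m⁴
I_req = 4.292×10^7 mm⁴
Solid square: I = a⁴/12  ⇒  a = (12I)^(1/4) = (12×4.292×10^7)^(1/4) = 151 mm

a ≈ 151 mm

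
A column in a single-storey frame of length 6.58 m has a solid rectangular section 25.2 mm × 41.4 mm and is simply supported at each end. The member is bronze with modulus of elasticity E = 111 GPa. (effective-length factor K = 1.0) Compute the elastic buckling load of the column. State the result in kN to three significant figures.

Buckling occurs about the weak axis: I_min = h·b³/12 with b = 25.2 mm (the shorter side).
I_min = 41.4×25.2³/12 = 5.521×10^4 mm⁴
I = 5.521×10^4 mm⁴ = 5.521×10^-8 m⁴
Effective length L_e = K·L = 1 × 6.58 = 6.580 m
P_cr = π²EI / L_e² = π² × 111×10⁹ × 5.521×10^-8 / 6.580² = 1.397×10^3 N

P_cr ≈ 1.40 kN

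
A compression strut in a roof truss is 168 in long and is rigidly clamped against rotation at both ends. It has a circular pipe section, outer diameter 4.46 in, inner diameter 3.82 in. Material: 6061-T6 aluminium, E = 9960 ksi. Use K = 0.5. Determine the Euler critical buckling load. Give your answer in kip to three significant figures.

P_cr ≈ 125 kip

d_o = 4.46 in, d_i = 3.82 in
I = π(d_o⁴ − d_i⁴)/64 = π(4.46⁴ − 3.820⁴)/64 = 8.970 in⁴
Effective length L_e = K·L = 0.5 × 168 = 84.00 in
P_cr = π²EI / L_e² = π² × 9960×10³ × 8.970 / 84.00² = 1.250×10^5 lb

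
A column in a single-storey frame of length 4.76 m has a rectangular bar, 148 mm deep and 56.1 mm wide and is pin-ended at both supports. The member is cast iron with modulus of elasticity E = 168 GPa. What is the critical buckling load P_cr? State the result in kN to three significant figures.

Buckling occurs about the weak axis: I_min = h·b³/12 with b = 56.1 mm (the shorter side).
I_min = 148×56.1³/12 = 2.178×10^6 mm⁴
I = 2.178×10^6 mm⁴ = 2.178×10^-6 m⁴
Effective length L_e = K·L = 1 × 4.76 = 4.760 m
P_cr = π²EI / L_e² = π² × 168×10⁹ × 2.178×10^-6 / 4.760² = 1.594×10^5 N

P_cr ≈ 159 kN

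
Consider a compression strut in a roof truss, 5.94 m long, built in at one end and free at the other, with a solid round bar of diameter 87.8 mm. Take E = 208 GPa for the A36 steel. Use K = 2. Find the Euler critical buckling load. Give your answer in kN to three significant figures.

P_cr ≈ 42.4 kN

I = πd⁴/64 = π×87.8⁴/64 = 2.917×10^6 mm⁴
I = 2.917×10^6 mm⁴ = 2.917×10^-6 m⁴
Effective length L_e = K·L = 2 × 5.94 = 11.88 m
P_cr = π²EI / L_e² = π² × 208×10⁹ × 2.917×10^-6 / 11.88² = 4.243×10^4 N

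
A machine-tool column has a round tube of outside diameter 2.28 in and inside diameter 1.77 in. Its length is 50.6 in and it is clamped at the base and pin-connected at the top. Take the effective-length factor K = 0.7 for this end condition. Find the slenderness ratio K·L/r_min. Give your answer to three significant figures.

d_o = 2.28 in, d_i = 1.77 in
I = π(d_o⁴ − d_i⁴)/64 = π(2.28⁴ − 1.770⁴)/64 = 0.8447 in⁴
A = 1.622 in²;  r_min = √(I/A) = √(0.8447/1.622) = 0.7216 in
L_e = K·L = 0.7 × 50.6 = 35.42 in
λ = L_e / r_min = 35.420 / 0.7216 = 49.1

λ ≈ 49.1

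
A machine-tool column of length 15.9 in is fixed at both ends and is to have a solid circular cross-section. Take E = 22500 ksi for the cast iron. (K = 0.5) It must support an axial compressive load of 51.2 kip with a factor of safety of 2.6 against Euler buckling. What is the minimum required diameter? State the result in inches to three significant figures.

Required P_cr = n·P = 2.6 × 51.2 = 133.1 kip
L_e = K·L = 0.5 × 15.9 = 7.950 in
Required I = P_cr·L_e²/(π²E) = 1.331×10^5 × 7.950² / (π² × 2.25×10^7) = 3.789×10^-2 in⁴
Solid circle: I = πd⁴/64  ⇒  d = (64I/π)^(1/4) = (64×3.789×10^-2/π)^(1/4) = 0.937 in

d ≈ 0.937 in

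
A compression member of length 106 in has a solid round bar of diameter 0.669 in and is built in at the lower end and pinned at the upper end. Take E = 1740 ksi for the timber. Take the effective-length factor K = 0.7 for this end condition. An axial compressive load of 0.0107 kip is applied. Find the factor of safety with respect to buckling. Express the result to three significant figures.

I = πd⁴/64 = π×0.669⁴/64 = 9.833×10^-3 in⁴
Effective length L_e = K·L = 0.7 × 106 = 74.20 in
P_cr = π²EI / L_e² = π² × 1740×10³ × 9.833×10^-3 / 74.20² = 30.67 lb
Factor of safety n = P_cr / P = 0.030670 / 0.0107 = 2.87

n ≈ 2.87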